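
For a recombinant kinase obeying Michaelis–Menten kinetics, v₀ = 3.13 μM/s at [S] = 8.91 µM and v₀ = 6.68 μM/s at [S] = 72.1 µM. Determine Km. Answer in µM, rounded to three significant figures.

13.7 µM

In reciprocal form, 1/v = (Km/Vmax)·(1/[S]) + 1/Vmax. The two points give (1/[S], 1/v) = (0.1122, 0.3195) and (0.01387, 0.1497).
Slope = (0.3195 − 0.1497)/(0.1122 − 0.01387) = 1.726; intercept = 0.3195 − 1.726×0.1122 = 0.1258.
Vmax = 1/intercept = 7.95 μM/s; Km = slope × Vmax = 1.726 × 7.95 = 13.7 µM.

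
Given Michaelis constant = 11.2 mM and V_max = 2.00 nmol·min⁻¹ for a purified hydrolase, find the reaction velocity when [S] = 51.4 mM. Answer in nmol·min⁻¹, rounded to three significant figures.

[S]/(Km+[S]) = 51.4/62.60 = 0.8211, the fractional saturation.
v = 0.8211 × Vmax = 0.8211 × 2.00 = 1.64 nmol·min⁻¹.

1.64 nmol·min⁻¹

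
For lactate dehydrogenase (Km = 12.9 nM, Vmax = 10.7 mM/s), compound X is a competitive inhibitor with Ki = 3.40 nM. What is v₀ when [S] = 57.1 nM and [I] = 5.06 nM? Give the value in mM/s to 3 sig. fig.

α = 1 + [I]/Ki = 1 + 5.06/3.40 = 2.488.
For a competitive inhibitor, Vmax is unchanged and the apparent Km becomes α·Km: Km,app = 32.1 nM, Vmax,app = 10.7 mM/s.
v = Vmax,app·[S]/(Km,app + [S]) = 10.7 × 57.1/(32.1 + 57.1) = 6.85 mM/s.

6.85 mM/s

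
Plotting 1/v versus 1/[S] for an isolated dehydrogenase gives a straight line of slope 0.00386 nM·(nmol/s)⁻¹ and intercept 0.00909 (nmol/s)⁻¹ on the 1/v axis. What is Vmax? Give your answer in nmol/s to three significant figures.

The y-intercept of a Lineweaver–Burk plot equals 1/Vmax, so Vmax = 1/0.00909 = 110 nmol/s.

110 nmol/s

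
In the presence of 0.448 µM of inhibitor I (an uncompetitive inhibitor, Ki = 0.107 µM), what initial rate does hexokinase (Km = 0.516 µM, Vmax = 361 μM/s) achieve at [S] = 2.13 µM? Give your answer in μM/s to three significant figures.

α = 1 + [I]/Ki = 1 + 0.448/0.107 = 5.187.
For an uncompetitive inhibitor, both parameters are divided by α, giving Vmax/α and Km/α: Km,app = 0.0995 µM, Vmax,app = 69.6 μM/s.
v = Vmax,app·[S]/(Km,app + [S]) = 69.6 × 2.13/(0.0995 + 2.13) = 66.5 μM/s.

66.5 μM/s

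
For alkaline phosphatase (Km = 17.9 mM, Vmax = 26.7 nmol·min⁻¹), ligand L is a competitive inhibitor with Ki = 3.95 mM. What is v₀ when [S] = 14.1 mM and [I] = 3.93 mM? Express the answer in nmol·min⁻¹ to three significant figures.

α = 1 + [I]/Ki = 1 + 3.93/3.95 = 1.995.
For a competitive inhibitor, Vmax is unchanged and the apparent Km becomes α·Km: Km,app = 35.7 mM, Vmax,app = 26.7 nmol·min⁻¹.
v = Vmax,app·[S]/(Km,app + [S]) = 26.7 × 14.1/(35.7 + 14.1) = 7.56 nmol·min⁻¹.

7.56 nmol·min⁻¹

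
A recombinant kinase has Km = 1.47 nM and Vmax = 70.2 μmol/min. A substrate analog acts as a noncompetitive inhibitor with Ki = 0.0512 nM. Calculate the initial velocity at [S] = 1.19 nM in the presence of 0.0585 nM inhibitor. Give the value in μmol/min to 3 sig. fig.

14.7 μmol/min

α = 1 + [I]/Ki = 1 + 0.0585/0.0512 = 2.143.
For a noncompetitive inhibitor, Vmax is reduced to Vmax/α while Km is unchanged: Km,app = 1.47 nM, Vmax,app = 32.8 μmol/min.
v = Vmax,app·[S]/(Km,app + [S]) = 32.8 × 1.19/(1.47 + 1.19) = 14.7 μmol/min.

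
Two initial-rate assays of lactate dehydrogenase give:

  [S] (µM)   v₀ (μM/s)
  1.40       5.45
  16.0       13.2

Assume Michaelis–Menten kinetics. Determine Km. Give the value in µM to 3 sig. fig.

2.53 µM

In reciprocal form, 1/v = (Km/Vmax)·(1/[S]) + 1/Vmax. The two points give (1/[S], 1/v) = (0.7143, 0.1835) and (0.06250, 0.07576).
Slope = (0.1835 − 0.07576)/(0.7143 − 0.06250) = 0.1653; intercept = 0.1835 − 0.1653×0.7143 = 0.06543.
Vmax = 1/intercept = 15.3 μM/s; Km = slope × Vmax = 0.1653 × 15.3 = 2.53 µM.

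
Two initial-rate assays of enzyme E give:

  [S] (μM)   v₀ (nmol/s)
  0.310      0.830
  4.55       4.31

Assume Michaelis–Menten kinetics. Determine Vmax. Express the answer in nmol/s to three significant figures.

From v = Vmax[S]/(Km+[S]), each point gives Vmax = v(Km+[S])/[S].
Equating: 0.830(Km+0.310)/0.310 = 4.31(Km+4.55)/4.55.
2.677·Km + 0.830 = 0.9473·Km + 4.31, so (2.677 − 0.9473)·Km = 4.31 − 0.830.
Km = 3.480/1.730 = 2.01 μM; then Vmax = 0.830(2.01+0.310)/0.310 = 6.22 nmol/s.

6.22 nmol/s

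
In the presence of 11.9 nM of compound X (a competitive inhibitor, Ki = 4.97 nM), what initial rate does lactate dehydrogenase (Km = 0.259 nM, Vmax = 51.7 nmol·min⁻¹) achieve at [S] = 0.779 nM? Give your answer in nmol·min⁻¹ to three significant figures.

α = 1 + [I]/Ki = 1 + 11.9/4.97 = 3.394.
For a competitive inhibitor, Vmax is unchanged and the apparent Km becomes α·Km: Km,app = 0.879 nM, Vmax,app = 51.7 nmol·min⁻¹.
v = Vmax,app·[S]/(Km,app + [S]) = 51.7 × 0.779/(0.879 + 0.779) = 24.3 nmol·min⁻¹.

24.3 nmol·min⁻¹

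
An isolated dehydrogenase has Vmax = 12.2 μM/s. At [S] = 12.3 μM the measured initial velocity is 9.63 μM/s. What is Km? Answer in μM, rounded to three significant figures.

v/Vmax = 9.63/12.2 = 0.7893 = [S]/(Km+[S]).
So Km + [S] = [S]/0.7893 = 15.58 μM, giving Km = 15.58 − 12.3 = 3.28 μM.

3.28 μM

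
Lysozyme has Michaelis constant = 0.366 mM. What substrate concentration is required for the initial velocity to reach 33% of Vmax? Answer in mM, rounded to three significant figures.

v/Vmax = [S]/(Km+[S]) = 0.33, so [S] = Km·0.33/(1 − 0.33) = 0.366 × 0.4925.
[S] = 0.180 mM.

0.180 mM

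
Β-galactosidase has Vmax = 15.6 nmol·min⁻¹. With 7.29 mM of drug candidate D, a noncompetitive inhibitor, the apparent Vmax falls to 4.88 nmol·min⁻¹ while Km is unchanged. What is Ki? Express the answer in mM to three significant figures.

3.32 mM

Noncompetitive: Vmax,app = Vmax/α with α = 1 + [I]/Ki.
α = Vmax/Vmax,app = 15.6/4.88 = 3.197.
Ki = [I]/(α − 1) = 7.29/2.197 = 3.32 mM.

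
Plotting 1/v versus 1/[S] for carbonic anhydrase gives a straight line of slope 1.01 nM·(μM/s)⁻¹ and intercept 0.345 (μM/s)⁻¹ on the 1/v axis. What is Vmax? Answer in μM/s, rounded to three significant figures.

The y-intercept of a Lineweaver–Burk plot equals 1/Vmax, so Vmax = 1/0.345 = 2.90 μM/s.

2.90 μM/s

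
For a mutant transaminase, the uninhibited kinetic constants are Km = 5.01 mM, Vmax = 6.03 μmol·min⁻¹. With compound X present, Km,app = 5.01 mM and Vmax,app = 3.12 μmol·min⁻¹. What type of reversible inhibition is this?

noncompetitive

Vmax decreases (6.03 → 3.12 μmol·min⁻¹) while Km is unchanged — pure noncompetitive inhibition.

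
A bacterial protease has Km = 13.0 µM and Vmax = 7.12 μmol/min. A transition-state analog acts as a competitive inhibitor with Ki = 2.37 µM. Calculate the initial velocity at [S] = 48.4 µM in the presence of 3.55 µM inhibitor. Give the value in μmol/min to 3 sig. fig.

4.26 μmol/min

α = 1 + [I]/Ki = 1 + 3.55/2.37 = 2.498.
For a competitive inhibitor, Vmax is unchanged and the apparent Km becomes α·Km: Km,app = 32.5 µM, Vmax,app = 7.12 μmol/min.
v = Vmax,app·[S]/(Km,app + [S]) = 7.12 × 48.4/(32.5 + 48.4) = 4.26 μmol/min.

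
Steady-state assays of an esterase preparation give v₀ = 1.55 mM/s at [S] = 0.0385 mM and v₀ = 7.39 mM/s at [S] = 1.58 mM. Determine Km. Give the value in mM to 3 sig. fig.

From v = Vmax[S]/(Km+[S]), each point gives Vmax = v(Km+[S])/[S].
Equating: 1.55(Km+0.0385)/0.0385 = 7.39(Km+1.58)/1.58.
40.26·Km + 1.55 = 4.677·Km + 7.39, so (40.26 − 4.677)·Km = 7.39 − 1.55.
Km = 5.840/35.58 = 0.164 mM; then Vmax = 1.55(0.164+0.0385)/0.0385 = 8.16 mM/s.

0.164 mM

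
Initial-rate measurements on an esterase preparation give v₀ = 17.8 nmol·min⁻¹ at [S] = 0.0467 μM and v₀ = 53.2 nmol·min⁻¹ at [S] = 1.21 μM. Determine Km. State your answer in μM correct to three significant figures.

From v = Vmax[S]/(Km+[S]), each point gives Vmax = v(Km+[S])/[S].
Equating: 17.8(Km+0.0467)/0.0467 = 53.2(Km+1.21)/1.21.
381.2·Km + 17.8 = 43.97·Km + 53.2, so (381.2 − 43.97)·Km = 53.2 − 17.8.
Km = 35.40/337.2 = 0.105 μM; then Vmax = 17.8(0.105+0.0467)/0.0467 = 57.8 nmol·min⁻¹.

0.105 μM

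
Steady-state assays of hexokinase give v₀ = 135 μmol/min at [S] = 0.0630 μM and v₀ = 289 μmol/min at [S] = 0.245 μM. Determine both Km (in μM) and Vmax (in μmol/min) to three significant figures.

In reciprocal form, 1/v = (Km/Vmax)·(1/[S]) + 1/Vmax. The two points give (1/[S], 1/v) = (15.87, 0.007407) and (4.082, 0.003460).
Slope = (0.007407 − 0.003460)/(15.87 − 4.082) = 0.0003348; intercept = 0.007407 − 0.0003348×15.87 = 0.002094.
Vmax = 1/intercept = 478 μmol/min; Km = slope × Vmax = 0.0003348 × 478 = 0.160 μM.

Km = 0.160 μM; Vmax = 478 μmol/min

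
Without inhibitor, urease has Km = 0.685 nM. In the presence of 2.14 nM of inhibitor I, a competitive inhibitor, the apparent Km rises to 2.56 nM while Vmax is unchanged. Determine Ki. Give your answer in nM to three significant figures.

0.782 nM

Competitive: Km,app = α·Km with α = 1 + [I]/Ki.
α = Km,app/Km = 2.56/0.685 = 3.737.
Ki = [I]/(α − 1) = 2.14/2.737 = 0.782 nM.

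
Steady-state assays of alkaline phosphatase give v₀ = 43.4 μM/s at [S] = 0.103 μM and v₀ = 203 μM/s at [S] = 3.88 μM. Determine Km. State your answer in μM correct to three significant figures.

0.432 μM

In reciprocal form, 1/v = (Km/Vmax)·(1/[S]) + 1/Vmax. The two points give (1/[S], 1/v) = (9.709, 0.02304) and (0.2577, 0.004926).
Slope = (0.02304 − 0.004926)/(9.709 − 0.2577) = 0.001917; intercept = 0.02304 − 0.001917×9.709 = 0.004432.
Vmax = 1/intercept = 226 μM/s; Km = slope × Vmax = 0.001917 × 226 = 0.432 μM.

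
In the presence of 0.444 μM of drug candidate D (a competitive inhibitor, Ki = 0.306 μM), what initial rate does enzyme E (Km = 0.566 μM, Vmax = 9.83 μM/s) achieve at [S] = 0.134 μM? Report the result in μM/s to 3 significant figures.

0.866 μM/s

α = 1 + [I]/Ki = 1 + 0.444/0.306 = 2.451.
For a competitive inhibitor, Vmax is unchanged and the apparent Km becomes α·Km: Km,app = 1.39 μM, Vmax,app = 9.83 μM/s.
v = Vmax,app·[S]/(Km,app + [S]) = 9.83 × 0.134/(1.39 + 0.134) = 0.866 μM/s.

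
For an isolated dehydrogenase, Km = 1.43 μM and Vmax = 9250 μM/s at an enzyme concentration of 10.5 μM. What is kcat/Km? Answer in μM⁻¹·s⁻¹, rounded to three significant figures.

616 μM⁻¹·s⁻¹

kcat = Vmax/[E]total = 9250/10.5 = 881 s⁻¹.
kcat/Km = 881/1.43 = 616 μM⁻¹·s⁻¹.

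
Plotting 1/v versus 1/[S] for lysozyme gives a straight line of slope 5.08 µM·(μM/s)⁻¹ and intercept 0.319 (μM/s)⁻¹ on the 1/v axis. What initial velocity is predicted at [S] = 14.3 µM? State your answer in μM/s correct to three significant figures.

1.48 μM/s

The y-intercept is 1/Vmax, so Vmax = 1/0.319 = 3.13 μM/s.
The slope is Km/Vmax, so Km = 5.08 × 3.13 = 15.9 µM.
Then v = 3.13 × 14.3/(15.9 + 14.3) = 1.48 μM/s.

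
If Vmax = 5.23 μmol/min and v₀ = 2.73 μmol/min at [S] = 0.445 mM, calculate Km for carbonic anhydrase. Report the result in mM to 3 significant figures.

From v = Vmax[S]/(Km+[S]), Km = [S](Vmax − v)/v.
Km = 0.445 × (5.23 − 2.73) / 2.73 = 1.113/2.73 = 0.408 mM.

0.408 mM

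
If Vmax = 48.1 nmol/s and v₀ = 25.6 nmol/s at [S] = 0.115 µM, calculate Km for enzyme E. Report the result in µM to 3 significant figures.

From v = Vmax[S]/(Km+[S]), Km = [S](Vmax − v)/v.
Km = 0.115 × (48.1 − 25.6) / 25.6 = 2.588/25.6 = 0.101 µM.

0.101 µM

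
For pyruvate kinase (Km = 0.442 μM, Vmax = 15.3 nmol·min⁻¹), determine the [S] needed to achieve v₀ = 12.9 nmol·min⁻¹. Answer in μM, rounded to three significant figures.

2.38 μM

Rearranging v = Vmax[S]/(Km+[S]) gives [S] = Km·v/(Vmax − v).
[S] = 0.442 × 12.9 / (15.3 − 12.9) = 5.702/2.400 = 2.38 μM.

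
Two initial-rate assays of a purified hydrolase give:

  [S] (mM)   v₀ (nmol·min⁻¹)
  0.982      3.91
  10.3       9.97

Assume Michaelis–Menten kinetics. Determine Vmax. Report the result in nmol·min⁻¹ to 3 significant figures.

In reciprocal form, 1/v = (Km/Vmax)·(1/[S]) + 1/Vmax. The two points give (1/[S], 1/v) = (1.018, 0.2558) and (0.09709, 0.1003).
Slope = (0.2558 − 0.1003)/(1.018 − 0.09709) = 0.1687; intercept = 0.2558 − 0.1687×1.018 = 0.08392.
Vmax = 1/intercept = 11.9 nmol·min⁻¹; Km = slope × Vmax = 0.1687 × 11.9 = 2.01 mM.

11.9 nmol·min⁻¹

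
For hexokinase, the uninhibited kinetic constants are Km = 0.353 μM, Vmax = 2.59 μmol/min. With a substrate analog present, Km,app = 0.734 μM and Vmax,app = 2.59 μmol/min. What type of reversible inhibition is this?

Km increases (0.353 → 0.734 μM) while Vmax is unchanged — the hallmark of competitive inhibition.

competitive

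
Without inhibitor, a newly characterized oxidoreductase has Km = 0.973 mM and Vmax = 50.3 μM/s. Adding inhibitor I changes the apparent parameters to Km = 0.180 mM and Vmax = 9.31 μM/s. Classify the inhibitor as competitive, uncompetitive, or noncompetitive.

uncompetitive

Both Km and Vmax decrease by the same factor (~5.40-fold) — characteristic of uncompetitive inhibition.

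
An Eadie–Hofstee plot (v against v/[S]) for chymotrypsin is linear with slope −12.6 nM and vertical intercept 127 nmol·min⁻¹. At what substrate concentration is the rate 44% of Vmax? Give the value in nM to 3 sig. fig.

9.90 nM

The Eadie–Hofstee slope gives Km = 12.6 nM (slope = −Km).
v/Vmax = [S]/(Km+[S]) = 0.44 ⇒ [S] = Km·0.44/(1−0.44) = 12.6 × 0.7857 = 9.90 nM.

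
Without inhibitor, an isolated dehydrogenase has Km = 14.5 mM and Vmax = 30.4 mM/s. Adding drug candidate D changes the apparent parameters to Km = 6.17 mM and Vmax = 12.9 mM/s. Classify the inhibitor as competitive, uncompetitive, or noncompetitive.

uncompetitive

Both Km and Vmax decrease by the same factor (~2.35-fold) — characteristic of uncompetitive inhibition.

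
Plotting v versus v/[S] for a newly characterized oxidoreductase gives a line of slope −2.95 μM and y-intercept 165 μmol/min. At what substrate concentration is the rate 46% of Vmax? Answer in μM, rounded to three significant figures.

The Eadie–Hofstee slope gives Km = 2.95 μM (slope = −Km).
v/Vmax = [S]/(Km+[S]) = 0.46 ⇒ [S] = Km·0.46/(1−0.46) = 2.95 × 0.8519 = 2.51 μM.

2.51 μM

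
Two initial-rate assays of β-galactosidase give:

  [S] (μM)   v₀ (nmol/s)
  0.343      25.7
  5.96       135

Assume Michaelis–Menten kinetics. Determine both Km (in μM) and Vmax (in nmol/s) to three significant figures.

From v = Vmax[S]/(Km+[S]), each point gives Vmax = v(Km+[S])/[S].
Equating: 25.7(Km+0.343)/0.343 = 135(Km+5.96)/5.96.
74.93·Km + 25.7 = 22.65·Km + 135, so (74.93 − 22.65)·Km = 135 − 25.7.
Km = 109.3/52.28 = 2.09 μM; then Vmax = 25.7(2.09+0.343)/0.343 = 182 nmol/s.

Km = 2.09 μM; Vmax = 182 nmol/s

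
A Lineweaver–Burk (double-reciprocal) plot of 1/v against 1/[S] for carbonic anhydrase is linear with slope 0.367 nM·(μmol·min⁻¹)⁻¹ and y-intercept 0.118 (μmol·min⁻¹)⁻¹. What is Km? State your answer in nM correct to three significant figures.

3.11 nM

y-intercept = 1/Vmax ⇒ Vmax = 8.47 μmol·min⁻¹; slope = Km/Vmax ⇒ Km = slope × Vmax.
Km = 0.367 × 8.47 = 3.11 nM.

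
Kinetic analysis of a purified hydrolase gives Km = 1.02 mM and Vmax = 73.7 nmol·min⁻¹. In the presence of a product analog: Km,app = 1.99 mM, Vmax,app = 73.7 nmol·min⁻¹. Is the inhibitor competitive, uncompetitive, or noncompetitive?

competitive

Km increases (1.02 → 1.99 mM) while Vmax is unchanged — the hallmark of competitive inhibition.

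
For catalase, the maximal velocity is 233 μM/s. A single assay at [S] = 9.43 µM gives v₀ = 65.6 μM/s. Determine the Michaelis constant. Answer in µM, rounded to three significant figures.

24.1 µM

From v = Vmax[S]/(Km+[S]), Km = [S](Vmax − v)/v.
Km = 9.43 × (233 − 65.6) / 65.6 = 1579/65.6 = 24.1 µM.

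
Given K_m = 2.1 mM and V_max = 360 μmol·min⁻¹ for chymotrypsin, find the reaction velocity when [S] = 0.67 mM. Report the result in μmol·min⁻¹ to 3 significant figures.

[S]/(Km+[S]) = 0.67/2.770 = 0.2419, the fractional saturation.
v = 0.2419 × Vmax = 0.2419 × 360 = 87.1 μmol·min⁻¹.

87.1 μmol·min⁻¹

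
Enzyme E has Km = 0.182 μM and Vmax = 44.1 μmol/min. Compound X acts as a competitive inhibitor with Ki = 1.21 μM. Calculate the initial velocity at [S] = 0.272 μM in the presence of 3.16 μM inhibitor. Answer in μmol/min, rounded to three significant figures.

α = 1 + [I]/Ki = 1 + 3.16/1.21 = 3.612.
For a competitive inhibitor, Vmax is unchanged and the apparent Km becomes α·Km: Km,app = 0.657 μM, Vmax,app = 44.1 μmol/min.
v = Vmax,app·[S]/(Km,app + [S]) = 44.1 × 0.272/(0.657 + 0.272) = 12.9 μmol/min.

12.9 μmol/min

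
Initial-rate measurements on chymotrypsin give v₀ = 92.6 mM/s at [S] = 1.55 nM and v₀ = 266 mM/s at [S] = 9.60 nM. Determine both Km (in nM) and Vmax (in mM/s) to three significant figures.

In reciprocal form, 1/v = (Km/Vmax)·(1/[S]) + 1/Vmax. The two points give (1/[S], 1/v) = (0.6452, 0.01080) and (0.1042, 0.003759).
Slope = (0.01080 − 0.003759)/(0.6452 − 0.1042) = 0.01301; intercept = 0.01080 − 0.01301×0.6452 = 0.002404.
Vmax = 1/intercept = 416 mM/s; Km = slope × Vmax = 0.01301 × 416 = 5.41 nM.

Km = 5.41 nM; Vmax = 416 mM/s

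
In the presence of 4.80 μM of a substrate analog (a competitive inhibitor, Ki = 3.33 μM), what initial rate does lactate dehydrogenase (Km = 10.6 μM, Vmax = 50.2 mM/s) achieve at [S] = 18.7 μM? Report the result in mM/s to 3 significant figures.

With α = 1 + [I]/Ki = 1 + 4.80/3.33 = 2.441, the competitive rate law is v = Vmax[S] / (αKm + [S]).
v = 50.2×18.7 / (2.441×10.6 + 18.7) = 938.7/44.58 = 21.1 mM/s.

21.1 mM/s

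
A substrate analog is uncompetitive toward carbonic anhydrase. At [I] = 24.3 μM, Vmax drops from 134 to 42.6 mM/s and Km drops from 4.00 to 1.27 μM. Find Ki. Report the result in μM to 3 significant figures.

Uncompetitive: Vmax,app = Vmax/α (and Km,app = Km/α) with α = 1 + [I]/Ki.
α = Vmax/Vmax,app = 134/42.6 = 3.146.
Ki = [I]/(α − 1) = 24.3/2.146 = 11.3 μM.

11.3 μM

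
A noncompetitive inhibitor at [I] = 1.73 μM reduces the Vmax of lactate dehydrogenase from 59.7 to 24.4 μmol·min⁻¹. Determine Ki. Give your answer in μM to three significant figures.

Noncompetitive: Vmax,app = Vmax/α with α = 1 + [I]/Ki.
α = Vmax/Vmax,app = 59.7/24.4 = 2.447.
Ki = [I]/(α − 1) = 1.73/1.447 = 1.20 μM.

1.20 μM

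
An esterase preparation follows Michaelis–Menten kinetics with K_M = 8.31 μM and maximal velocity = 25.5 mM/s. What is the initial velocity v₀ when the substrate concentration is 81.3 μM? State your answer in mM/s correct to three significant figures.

[S]/(Km+[S]) = 81.3/89.61 = 0.9073, the fractional saturation.
v = 0.9073 × Vmax = 0.9073 × 25.5 = 23.1 mM/s.

23.1 mM/s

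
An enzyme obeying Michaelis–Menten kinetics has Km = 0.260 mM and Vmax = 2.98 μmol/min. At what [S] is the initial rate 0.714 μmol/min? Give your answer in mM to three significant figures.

Rearranging v = Vmax[S]/(Km+[S]) gives [S] = Km·v/(Vmax − v).
[S] = 0.260 × 0.714 / (2.98 − 0.714) = 0.1856/2.266 = 0.0819 mM.

0.0819 mM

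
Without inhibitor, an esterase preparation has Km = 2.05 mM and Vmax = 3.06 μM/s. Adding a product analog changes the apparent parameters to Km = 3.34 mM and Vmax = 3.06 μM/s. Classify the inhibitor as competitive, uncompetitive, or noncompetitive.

Km increases (2.05 → 3.34 mM) while Vmax is unchanged — the hallmark of competitive inhibition.

competitive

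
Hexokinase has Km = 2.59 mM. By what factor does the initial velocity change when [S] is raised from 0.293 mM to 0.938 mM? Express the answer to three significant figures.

2.62

The fractional saturations are [S]/(Km+[S]) = 0.293/2.883 = 0.1016 and 0.938/3.528 = 0.2659.
v₂/v₁ is just their ratio: 0.2659/0.1016 = 2.62.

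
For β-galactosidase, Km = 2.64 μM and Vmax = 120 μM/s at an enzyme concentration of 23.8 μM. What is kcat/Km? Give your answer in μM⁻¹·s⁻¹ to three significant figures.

1.91 μM⁻¹·s⁻¹

kcat = Vmax/[E]total = 120/23.8 = 5.04 s⁻¹.
kcat/Km = 5.04/2.64 = 1.91 μM⁻¹·s⁻¹.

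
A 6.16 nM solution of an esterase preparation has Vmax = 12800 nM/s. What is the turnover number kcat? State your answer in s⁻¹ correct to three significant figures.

2080 s⁻¹

kcat = Vmax/[E]total = 12800 nM/s / 6.16 nM = 2080 s⁻¹.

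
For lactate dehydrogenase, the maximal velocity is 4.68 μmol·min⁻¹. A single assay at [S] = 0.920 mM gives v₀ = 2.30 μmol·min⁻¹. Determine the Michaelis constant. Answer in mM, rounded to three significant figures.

From v = Vmax[S]/(Km+[S]), Km = [S](Vmax − v)/v.
Km = 0.920 × (4.68 − 2.30) / 2.30 = 2.190/2.30 = 0.952 mM.

0.952 mM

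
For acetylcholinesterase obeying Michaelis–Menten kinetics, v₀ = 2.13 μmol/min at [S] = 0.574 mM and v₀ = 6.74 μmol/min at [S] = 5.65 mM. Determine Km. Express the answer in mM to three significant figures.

From v = Vmax[S]/(Km+[S]), each point gives Vmax = v(Km+[S])/[S].
Equating: 2.13(Km+0.574)/0.574 = 6.74(Km+5.65)/5.65.
3.711·Km + 2.13 = 1.193·Km + 6.74, so (3.711 − 1.193)·Km = 6.74 − 2.13.
Km = 4.610/2.518 = 1.83 mM; then Vmax = 2.13(1.83+0.574)/0.574 = 8.92 μmol/min.

1.83 mM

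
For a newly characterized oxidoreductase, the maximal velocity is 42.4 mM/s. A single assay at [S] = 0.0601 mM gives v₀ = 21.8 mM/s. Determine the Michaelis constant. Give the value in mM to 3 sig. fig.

0.0568 mM

v/Vmax = 21.8/42.4 = 0.5142 = [S]/(Km+[S]).
So Km + [S] = [S]/0.5142 = 0.1169 mM, giving Km = 0.1169 − 0.0601 = 0.0568 mM.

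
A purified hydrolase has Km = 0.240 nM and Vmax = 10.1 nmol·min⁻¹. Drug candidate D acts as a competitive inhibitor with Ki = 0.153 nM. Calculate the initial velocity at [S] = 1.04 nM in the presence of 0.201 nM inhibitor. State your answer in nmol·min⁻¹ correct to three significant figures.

6.58 nmol·min⁻¹

α = 1 + [I]/Ki = 1 + 0.201/0.153 = 2.314.
For a competitive inhibitor, Vmax is unchanged and the apparent Km becomes α·Km: Km,app = 0.555 nM, Vmax,app = 10.1 nmol·min⁻¹.
v = Vmax,app·[S]/(Km,app + [S]) = 10.1 × 1.04/(0.555 + 1.04) = 6.58 nmol·min⁻¹.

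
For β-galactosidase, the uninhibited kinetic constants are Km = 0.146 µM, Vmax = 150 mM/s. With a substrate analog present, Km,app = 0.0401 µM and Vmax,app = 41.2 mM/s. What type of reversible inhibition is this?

uncompetitive

Both Km and Vmax decrease by the same factor (~3.64-fold) — characteristic of uncompetitive inhibition.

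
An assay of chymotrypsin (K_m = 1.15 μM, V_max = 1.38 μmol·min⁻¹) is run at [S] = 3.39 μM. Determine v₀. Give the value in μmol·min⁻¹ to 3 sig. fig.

1.03 μmol·min⁻¹

v = Vmax·[S]/(Km + [S]) = 1.38 × 3.39 / (1.15 + 3.39)
  = 4.678 / 4.540 = 1.03 μmol·min⁻¹.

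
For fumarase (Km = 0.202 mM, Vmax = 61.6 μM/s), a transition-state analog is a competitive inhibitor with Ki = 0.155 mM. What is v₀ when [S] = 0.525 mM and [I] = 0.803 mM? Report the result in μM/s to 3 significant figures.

18.2 μM/s

With α = 1 + [I]/Ki = 1 + 0.803/0.155 = 6.181, the competitive rate law is v = Vmax[S] / (αKm + [S]).
v = 61.6×0.525 / (6.181×0.202 + 0.525) = 32.34/1.773 = 18.2 μM/s.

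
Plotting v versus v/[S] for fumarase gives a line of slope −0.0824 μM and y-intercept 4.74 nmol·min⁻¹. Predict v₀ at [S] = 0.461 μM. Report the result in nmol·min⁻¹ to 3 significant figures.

4.02 nmol·min⁻¹

In the Eadie–Hofstee form v = Vmax − Km·(v/[S]), the slope is −Km and the intercept is Vmax, so Km = 0.0824 μM and Vmax = 4.74 nmol·min⁻¹.
v = 4.74 × 0.461/(0.0824 + 0.461) = 4.02 nmol·min⁻¹.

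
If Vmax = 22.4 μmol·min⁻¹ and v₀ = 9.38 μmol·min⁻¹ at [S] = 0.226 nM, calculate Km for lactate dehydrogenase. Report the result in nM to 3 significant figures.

v/Vmax = 9.38/22.4 = 0.4188 = [S]/(Km+[S]).
So Km + [S] = [S]/0.4188 = 0.5397 nM, giving Km = 0.5397 − 0.226 = 0.314 nM.

0.314 nM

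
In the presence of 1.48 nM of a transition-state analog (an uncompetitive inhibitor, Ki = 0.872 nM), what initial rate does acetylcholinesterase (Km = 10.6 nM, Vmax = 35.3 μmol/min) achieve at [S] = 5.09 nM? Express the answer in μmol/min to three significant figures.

With α = 1 + [I]/Ki = 1 + 1.48/0.872 = 2.697, the uncompetitive rate law is v = (Vmax/α)·[S] / (Km/α + [S]).
v = (35.3/2.697)×5.09 / (10.6/2.697 + 5.09) = 66.61/9.020 = 7.39 μmol/min.

7.39 μmol/min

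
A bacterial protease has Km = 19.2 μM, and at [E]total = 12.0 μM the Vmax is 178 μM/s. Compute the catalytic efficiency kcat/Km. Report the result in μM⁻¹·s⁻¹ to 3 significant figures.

kcat = Vmax/[E]total = 178/12.0 = 14.8 s⁻¹.
kcat/Km = 14.8/19.2 = 0.773 μM⁻¹·s⁻¹.

0.773 μM⁻¹·s⁻¹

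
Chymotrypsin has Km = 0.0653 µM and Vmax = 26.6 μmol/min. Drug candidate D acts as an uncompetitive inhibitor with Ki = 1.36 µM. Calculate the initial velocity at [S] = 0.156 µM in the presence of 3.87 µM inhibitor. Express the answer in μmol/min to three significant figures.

6.24 μmol/min

α = 1 + [I]/Ki = 1 + 3.87/1.36 = 3.846.
For an uncompetitive inhibitor, both parameters are divided by α, giving Vmax/α and Km/α: Km,app = 0.0170 µM, Vmax,app = 6.92 μmol/min.
v = Vmax,app·[S]/(Km,app + [S]) = 6.92 × 0.156/(0.0170 + 0.156) = 6.24 μmol/min.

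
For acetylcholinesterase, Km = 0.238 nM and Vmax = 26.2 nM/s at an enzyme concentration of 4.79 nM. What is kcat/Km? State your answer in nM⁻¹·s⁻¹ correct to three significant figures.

kcat = Vmax/[E]total = 26.2/4.79 = 5.47 s⁻¹.
kcat/Km = 5.47/0.238 = 23.0 nM⁻¹·s⁻¹.

23.0 nM⁻¹·s⁻¹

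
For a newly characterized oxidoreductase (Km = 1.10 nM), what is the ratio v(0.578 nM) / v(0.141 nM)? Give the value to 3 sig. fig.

3.03

Since Vmax cancels, v₂/v₁ = [S]₂(Km+[S]₁) / [S]₁(Km+[S]₂).
= 0.578×(1.10+0.141) / (0.141×(1.10+0.578)) = 0.7173/0.2366 = 3.03.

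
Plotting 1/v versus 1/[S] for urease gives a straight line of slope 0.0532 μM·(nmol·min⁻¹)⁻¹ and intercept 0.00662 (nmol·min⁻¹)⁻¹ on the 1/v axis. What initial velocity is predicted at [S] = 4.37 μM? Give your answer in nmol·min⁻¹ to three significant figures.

The y-intercept is 1/Vmax, so Vmax = 1/0.00662 = 151 nmol·min⁻¹.
The slope is Km/Vmax, so Km = 0.0532 × 151 = 8.04 μM.
Then v = 151 × 4.37/(8.04 + 4.37) = 53.2 nmol·min⁻¹.

53.2 nmol·min⁻¹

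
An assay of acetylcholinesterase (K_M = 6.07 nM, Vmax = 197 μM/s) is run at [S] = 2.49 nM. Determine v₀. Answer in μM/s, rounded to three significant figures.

[S]/(Km+[S]) = 2.49/8.560 = 0.2909, the fractional saturation.
v = 0.2909 × Vmax = 0.2909 × 197 = 57.3 μM/s.

57.3 μM/s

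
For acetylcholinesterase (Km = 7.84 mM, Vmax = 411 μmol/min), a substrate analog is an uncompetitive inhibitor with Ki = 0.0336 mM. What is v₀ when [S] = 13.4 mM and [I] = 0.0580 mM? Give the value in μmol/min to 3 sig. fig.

124 μmol/min

α = 1 + [I]/Ki = 1 + 0.0580/0.0336 = 2.726.
For an uncompetitive inhibitor, both parameters are divided by α, giving Vmax/α and Km/α: Km,app = 2.88 mM, Vmax,app = 151 μmol/min.
v = Vmax,app·[S]/(Km,app + [S]) = 151 × 13.4/(2.88 + 13.4) = 124 μmol/min.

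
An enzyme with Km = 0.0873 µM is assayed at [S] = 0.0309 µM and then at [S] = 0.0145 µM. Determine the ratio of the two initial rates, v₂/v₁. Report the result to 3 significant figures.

Since Vmax cancels, v₂/v₁ = [S]₂(Km+[S]₁) / [S]₁(Km+[S]₂).
= 0.0145×(0.0873+0.0309) / (0.0309×(0.0873+0.0145)) = 0.001714/0.003146 = 0.545.

0.545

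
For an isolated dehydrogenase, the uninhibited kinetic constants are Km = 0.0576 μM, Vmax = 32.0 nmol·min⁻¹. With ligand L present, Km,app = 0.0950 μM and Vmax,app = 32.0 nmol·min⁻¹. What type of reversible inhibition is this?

Km increases (0.0576 → 0.0950 μM) while Vmax is unchanged — the hallmark of competitive inhibition.

competitive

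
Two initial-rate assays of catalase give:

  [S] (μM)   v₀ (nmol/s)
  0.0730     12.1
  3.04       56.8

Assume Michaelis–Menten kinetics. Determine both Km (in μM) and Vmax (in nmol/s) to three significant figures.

In reciprocal form, 1/v = (Km/Vmax)·(1/[S]) + 1/Vmax. The two points give (1/[S], 1/v) = (13.70, 0.08264) and (0.3289, 0.01761).
Slope = (0.08264 − 0.01761)/(13.70 − 0.3289) = 0.004865; intercept = 0.08264 − 0.004865×13.70 = 0.01601.
Vmax = 1/intercept = 62.5 nmol/s; Km = slope × Vmax = 0.004865 × 62.5 = 0.304 μM.

Km = 0.304 μM; Vmax = 62.5 nmol/s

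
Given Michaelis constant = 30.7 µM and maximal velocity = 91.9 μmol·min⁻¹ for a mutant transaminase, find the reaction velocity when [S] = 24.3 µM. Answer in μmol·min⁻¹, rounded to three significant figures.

40.6 μmol·min⁻¹

[S]/(Km+[S]) = 24.3/55.00 = 0.4418, the fractional saturation.
v = 0.4418 × Vmax = 0.4418 × 91.9 = 40.6 μmol·min⁻¹.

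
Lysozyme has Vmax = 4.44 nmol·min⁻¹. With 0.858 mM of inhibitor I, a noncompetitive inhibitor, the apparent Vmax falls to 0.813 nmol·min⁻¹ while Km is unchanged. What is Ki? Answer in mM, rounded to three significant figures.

0.192 mM

Noncompetitive: Vmax,app = Vmax/α with α = 1 + [I]/Ki.
α = Vmax/Vmax,app = 4.44/0.813 = 5.461.
Ki = [I]/(α − 1) = 0.858/4.461 = 0.192 mM.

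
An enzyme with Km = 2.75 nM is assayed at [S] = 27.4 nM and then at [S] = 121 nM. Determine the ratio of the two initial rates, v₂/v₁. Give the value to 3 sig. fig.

The fractional saturations are [S]/(Km+[S]) = 27.4/30.15 = 0.9088 and 121/123.8 = 0.9778.
v₂/v₁ is just their ratio: 0.9778/0.9088 = 1.08.

1.08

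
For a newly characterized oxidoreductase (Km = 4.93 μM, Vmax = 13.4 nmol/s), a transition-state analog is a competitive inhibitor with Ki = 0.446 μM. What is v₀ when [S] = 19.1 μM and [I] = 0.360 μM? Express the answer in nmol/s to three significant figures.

α = 1 + [I]/Ki = 1 + 0.360/0.446 = 1.807.
For a competitive inhibitor, Vmax is unchanged and the apparent Km becomes α·Km: Km,app = 8.91 μM, Vmax,app = 13.4 nmol/s.
v = Vmax,app·[S]/(Km,app + [S]) = 13.4 × 19.1/(8.91 + 19.1) = 9.14 nmol/s.

9.14 nmol/s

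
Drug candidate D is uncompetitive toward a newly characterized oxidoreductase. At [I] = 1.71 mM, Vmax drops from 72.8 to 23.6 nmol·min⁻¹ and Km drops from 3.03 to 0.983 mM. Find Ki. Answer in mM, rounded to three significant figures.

Uncompetitive: Vmax,app = Vmax/α (and Km,app = Km/α) with α = 1 + [I]/Ki.
α = Vmax/Vmax,app = 72.8/23.6 = 3.085.
Since α = 1 + [I]/Ki, [I]/Ki = 3.085 − 1 = 2.085 and Ki = 1.71/2.085 = 0.820 mM.

0.820 mM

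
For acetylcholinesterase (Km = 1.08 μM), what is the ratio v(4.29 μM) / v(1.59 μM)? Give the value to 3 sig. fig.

1.34

The fractional saturations are [S]/(Km+[S]) = 1.59/2.670 = 0.5955 and 4.29/5.370 = 0.7989.
v₂/v₁ is just their ratio: 0.7989/0.5955 = 1.34.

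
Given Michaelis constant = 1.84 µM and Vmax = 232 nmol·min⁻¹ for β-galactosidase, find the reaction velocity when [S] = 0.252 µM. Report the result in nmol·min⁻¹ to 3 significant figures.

27.9 nmol·min⁻¹

v = Vmax·[S]/(Km + [S]) = 232 × 0.252 / (1.84 + 0.252)
  = 58.46 / 2.092 = 27.9 nmol·min⁻¹.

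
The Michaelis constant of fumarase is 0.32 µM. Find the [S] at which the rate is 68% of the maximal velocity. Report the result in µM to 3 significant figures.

v/Vmax = [S]/(Km+[S]) = 0.68, so [S] = Km·0.68/(1 − 0.68) = 0.32 × 2.125.
[S] = 0.680 µM.

0.680 µM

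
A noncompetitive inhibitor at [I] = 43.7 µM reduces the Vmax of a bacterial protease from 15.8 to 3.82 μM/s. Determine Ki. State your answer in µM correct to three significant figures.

Noncompetitive: Vmax,app = Vmax/α with α = 1 + [I]/Ki.
α = Vmax/Vmax,app = 15.8/3.82 = 4.136.
Ki = [I]/(α − 1) = 43.7/3.136 = 13.9 µM.

13.9 µM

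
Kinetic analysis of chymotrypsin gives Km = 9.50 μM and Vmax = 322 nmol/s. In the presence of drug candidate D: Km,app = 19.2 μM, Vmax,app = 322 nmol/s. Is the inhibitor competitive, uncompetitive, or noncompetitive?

competitive

Km increases (9.50 → 19.2 μM) while Vmax is unchanged — the hallmark of competitive inhibition.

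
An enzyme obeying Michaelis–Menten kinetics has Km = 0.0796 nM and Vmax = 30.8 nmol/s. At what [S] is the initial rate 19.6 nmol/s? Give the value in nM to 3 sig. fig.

0.139 nM

Rearranging v = Vmax[S]/(Km+[S]) gives [S] = Km·v/(Vmax − v).
[S] = 0.0796 × 19.6 / (30.8 − 19.6) = 1.560/11.20 = 0.139 nM.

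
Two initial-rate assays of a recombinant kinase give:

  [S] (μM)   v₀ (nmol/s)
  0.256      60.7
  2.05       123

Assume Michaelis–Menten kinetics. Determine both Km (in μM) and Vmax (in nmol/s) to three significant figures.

Km = 0.352 μM; Vmax = 144 nmol/s

From v = Vmax[S]/(Km+[S]), each point gives Vmax = v(Km+[S])/[S].
Equating: 60.7(Km+0.256)/0.256 = 123(Km+2.05)/2.05.
237.1·Km + 60.7 = 60.00·Km + 123, so (237.1 − 60.00)·Km = 123 − 60.7.
Km = 62.30/177.1 = 0.352 μM; then Vmax = 60.7(0.352+0.256)/0.256 = 144 nmol/s.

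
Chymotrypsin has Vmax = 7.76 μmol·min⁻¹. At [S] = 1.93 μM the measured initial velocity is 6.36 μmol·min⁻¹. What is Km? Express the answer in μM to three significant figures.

0.425 μM

From v = Vmax[S]/(Km+[S]), Km = [S](Vmax − v)/v.
Km = 1.93 × (7.76 − 6.36) / 6.36 = 2.702/6.36 = 0.425 μM.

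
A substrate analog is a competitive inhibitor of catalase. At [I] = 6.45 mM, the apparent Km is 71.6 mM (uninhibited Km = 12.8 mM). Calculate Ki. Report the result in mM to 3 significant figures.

1.40 mM

Competitive: Km,app = α·Km with α = 1 + [I]/Ki.
α = Km,app/Km = 71.6/12.8 = 5.594.
Since α = 1 + [I]/Ki, [I]/Ki = 5.594 − 1 = 4.594 and Ki = 6.45/4.594 = 1.40 mM.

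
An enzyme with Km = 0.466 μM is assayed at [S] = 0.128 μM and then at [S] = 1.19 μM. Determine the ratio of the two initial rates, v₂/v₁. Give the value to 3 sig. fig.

Since Vmax cancels, v₂/v₁ = [S]₂(Km+[S]₁) / [S]₁(Km+[S]₂).
= 1.19×(0.466+0.128) / (0.128×(0.466+1.19)) = 0.7069/0.2120 = 3.33.

3.33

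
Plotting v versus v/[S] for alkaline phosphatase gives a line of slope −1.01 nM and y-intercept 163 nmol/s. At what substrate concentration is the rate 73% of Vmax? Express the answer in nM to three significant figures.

The Eadie–Hofstee slope gives Km = 1.01 nM (slope = −Km).
v/Vmax = [S]/(Km+[S]) = 0.73 ⇒ [S] = Km·0.73/(1−0.73) = 1.01 × 2.704 = 2.73 nM.

2.73 nM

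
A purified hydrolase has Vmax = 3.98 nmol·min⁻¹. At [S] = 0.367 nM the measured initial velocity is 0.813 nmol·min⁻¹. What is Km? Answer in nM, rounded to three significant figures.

1.43 nM

v/Vmax = 0.813/3.98 = 0.2043 = [S]/(Km+[S]).
So Km + [S] = [S]/0.2043 = 1.797 nM, giving Km = 1.797 − 0.367 = 1.43 nM.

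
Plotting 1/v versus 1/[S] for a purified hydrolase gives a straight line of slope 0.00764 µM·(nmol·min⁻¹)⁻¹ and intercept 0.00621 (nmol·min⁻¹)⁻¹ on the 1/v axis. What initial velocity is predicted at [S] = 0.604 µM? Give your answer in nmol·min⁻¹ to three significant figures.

53.0 nmol·min⁻¹

The y-intercept is 1/Vmax, so Vmax = 1/0.00621 = 161 nmol·min⁻¹.
The slope is Km/Vmax, so Km = 0.00764 × 161 = 1.23 µM.
Then v = 161 × 0.604/(1.23 + 0.604) = 53.0 nmol·min⁻¹.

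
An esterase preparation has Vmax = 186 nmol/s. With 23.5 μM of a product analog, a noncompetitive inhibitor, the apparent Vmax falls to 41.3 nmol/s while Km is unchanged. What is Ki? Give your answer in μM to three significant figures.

Noncompetitive: Vmax,app = Vmax/α with α = 1 + [I]/Ki.
α = Vmax/Vmax,app = 186/41.3 = 4.504.
Ki = [I]/(α − 1) = 23.5/3.504 = 6.71 μM.

6.71 μM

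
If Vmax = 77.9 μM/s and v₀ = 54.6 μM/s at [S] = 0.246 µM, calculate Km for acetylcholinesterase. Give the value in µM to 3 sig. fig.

0.105 µM

From v = Vmax[S]/(Km+[S]), Km = [S](Vmax − v)/v.
Km = 0.246 × (77.9 − 54.6) / 54.6 = 5.732/54.6 = 0.105 µM.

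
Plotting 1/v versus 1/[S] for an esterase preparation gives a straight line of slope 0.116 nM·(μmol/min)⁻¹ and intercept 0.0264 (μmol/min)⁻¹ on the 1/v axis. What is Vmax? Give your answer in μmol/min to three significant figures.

37.9 μmol/min

The y-intercept of a Lineweaver–Burk plot equals 1/Vmax, so Vmax = 1/0.0264 = 37.9 μmol/min.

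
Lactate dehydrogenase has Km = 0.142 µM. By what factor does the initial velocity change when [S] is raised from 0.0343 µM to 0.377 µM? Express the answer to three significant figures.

Since Vmax cancels, v₂/v₁ = [S]₂(Km+[S]₁) / [S]₁(Km+[S]₂).
= 0.377×(0.142+0.0343) / (0.0343×(0.142+0.377)) = 0.06647/0.01780 = 3.73.

3.73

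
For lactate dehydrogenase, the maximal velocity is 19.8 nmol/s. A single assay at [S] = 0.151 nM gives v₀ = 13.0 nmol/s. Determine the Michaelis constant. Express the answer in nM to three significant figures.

0.0790 nM

v/Vmax = 13.0/19.8 = 0.6566 = [S]/(Km+[S]).
So Km + [S] = [S]/0.6566 = 0.2300 nM, giving Km = 0.2300 − 0.151 = 0.0790 nM.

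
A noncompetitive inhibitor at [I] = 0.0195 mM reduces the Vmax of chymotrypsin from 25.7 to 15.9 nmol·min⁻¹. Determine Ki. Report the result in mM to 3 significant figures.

Noncompetitive: Vmax,app = Vmax/α with α = 1 + [I]/Ki.
α = Vmax/Vmax,app = 25.7/15.9 = 1.616.
Since α = 1 + [I]/Ki, [I]/Ki = 1.616 − 1 = 0.6164 and Ki = 0.0195/0.6164 = 0.0316 mM.

0.0316 mM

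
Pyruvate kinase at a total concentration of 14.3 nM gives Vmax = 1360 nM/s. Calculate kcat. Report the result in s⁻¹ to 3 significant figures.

95.1 s⁻¹

kcat = Vmax/[E]total = 1360 nM/s / 14.3 nM = 95.1 s⁻¹.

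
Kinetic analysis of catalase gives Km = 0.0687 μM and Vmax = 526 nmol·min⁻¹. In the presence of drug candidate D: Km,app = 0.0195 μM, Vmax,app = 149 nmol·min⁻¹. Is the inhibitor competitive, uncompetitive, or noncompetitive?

uncompetitive

Both Km and Vmax decrease by the same factor (~3.53-fold) — characteristic of uncompetitive inhibition.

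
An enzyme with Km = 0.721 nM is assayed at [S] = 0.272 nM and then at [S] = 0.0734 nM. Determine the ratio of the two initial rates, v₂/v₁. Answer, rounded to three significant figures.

0.337

Since Vmax cancels, v₂/v₁ = [S]₂(Km+[S]₁) / [S]₁(Km+[S]₂).
= 0.0734×(0.721+0.272) / (0.272×(0.721+0.0734)) = 0.07289/0.2161 = 0.337.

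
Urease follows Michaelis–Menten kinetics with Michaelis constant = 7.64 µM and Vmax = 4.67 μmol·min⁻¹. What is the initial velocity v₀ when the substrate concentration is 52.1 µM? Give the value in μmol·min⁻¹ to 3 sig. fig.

4.07 μmol·min⁻¹

[S]/(Km+[S]) = 52.1/59.74 = 0.8721, the fractional saturation.
v = 0.8721 × Vmax = 0.8721 × 4.67 = 4.07 μmol·min⁻¹.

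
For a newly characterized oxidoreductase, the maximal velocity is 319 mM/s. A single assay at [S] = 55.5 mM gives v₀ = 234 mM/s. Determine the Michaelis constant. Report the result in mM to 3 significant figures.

v/Vmax = 234/319 = 0.7335 = [S]/(Km+[S]).
So Km + [S] = [S]/0.7335 = 75.66 mM, giving Km = 75.66 − 55.5 = 20.2 mM.

20.2 mM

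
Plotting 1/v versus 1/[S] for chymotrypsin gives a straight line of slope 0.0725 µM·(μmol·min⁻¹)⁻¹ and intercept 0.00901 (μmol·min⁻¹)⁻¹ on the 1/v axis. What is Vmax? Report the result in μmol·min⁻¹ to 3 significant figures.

The y-intercept of a Lineweaver–Burk plot equals 1/Vmax, so Vmax = 1/0.00901 = 111 μmol·min⁻¹.

111 μmol·min⁻¹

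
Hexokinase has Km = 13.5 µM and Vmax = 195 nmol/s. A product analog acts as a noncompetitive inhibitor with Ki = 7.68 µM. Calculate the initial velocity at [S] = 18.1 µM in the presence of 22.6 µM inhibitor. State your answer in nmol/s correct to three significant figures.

With α = 1 + [I]/Ki = 1 + 22.6/7.68 = 3.943, the noncompetitive rate law is v = (Vmax/α)·[S] / (Km + [S]).
v = (195/3.943)×18.1 / (13.5 + 18.1) = 895.2/31.60 = 28.3 nmol/s.

28.3 nmol/s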